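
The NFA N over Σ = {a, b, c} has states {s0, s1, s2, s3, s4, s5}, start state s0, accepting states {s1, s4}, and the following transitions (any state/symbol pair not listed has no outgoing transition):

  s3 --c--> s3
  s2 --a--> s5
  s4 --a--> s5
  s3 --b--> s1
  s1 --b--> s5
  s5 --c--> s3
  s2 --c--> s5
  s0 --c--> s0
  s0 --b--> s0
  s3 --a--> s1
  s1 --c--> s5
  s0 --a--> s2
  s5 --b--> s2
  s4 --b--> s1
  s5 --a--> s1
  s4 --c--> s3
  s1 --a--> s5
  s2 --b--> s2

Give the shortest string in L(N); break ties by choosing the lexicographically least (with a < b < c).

aaa

A breadth-first search from s0 reaches an accepting state first via the path s0 → s2 → s5 → s1 on input aaa.
No string of length < 3 is accepted (BFS exhausts all shorter strings without reaching an accepting state), and aaa is the lexicographically least accepting string of length 3.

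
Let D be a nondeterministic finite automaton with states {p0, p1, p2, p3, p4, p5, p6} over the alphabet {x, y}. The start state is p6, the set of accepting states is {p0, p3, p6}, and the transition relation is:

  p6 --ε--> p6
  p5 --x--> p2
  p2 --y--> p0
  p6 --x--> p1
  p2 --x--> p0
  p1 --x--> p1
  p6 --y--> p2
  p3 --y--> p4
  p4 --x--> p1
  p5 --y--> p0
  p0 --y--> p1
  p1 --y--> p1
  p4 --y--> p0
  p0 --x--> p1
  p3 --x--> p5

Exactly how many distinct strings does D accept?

3

The useful subgraph on states {p0, p2, p6} is acyclic, so L(D) is finite; the longest accepting path visits 3 useful states, giving maximum string length 2.
Counting accepting paths from p6 by length: 1 of length 0, 2 of length 2. Total 3.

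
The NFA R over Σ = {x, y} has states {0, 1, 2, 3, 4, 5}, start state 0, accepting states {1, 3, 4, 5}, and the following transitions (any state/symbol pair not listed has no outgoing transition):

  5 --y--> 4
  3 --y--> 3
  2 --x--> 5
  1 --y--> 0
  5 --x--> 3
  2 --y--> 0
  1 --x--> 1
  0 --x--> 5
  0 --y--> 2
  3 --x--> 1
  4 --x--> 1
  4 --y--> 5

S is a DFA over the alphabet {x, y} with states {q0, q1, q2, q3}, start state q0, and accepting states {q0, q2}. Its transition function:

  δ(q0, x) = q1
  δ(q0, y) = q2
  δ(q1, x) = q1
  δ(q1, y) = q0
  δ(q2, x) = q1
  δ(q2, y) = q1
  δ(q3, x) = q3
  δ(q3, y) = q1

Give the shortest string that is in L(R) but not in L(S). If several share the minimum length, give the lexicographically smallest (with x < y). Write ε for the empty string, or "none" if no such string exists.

x

The string x is accepted by R but not by S.
No shorter string lies in the difference, and x is the lexicographically first length-1 string in L(R) \ L(S).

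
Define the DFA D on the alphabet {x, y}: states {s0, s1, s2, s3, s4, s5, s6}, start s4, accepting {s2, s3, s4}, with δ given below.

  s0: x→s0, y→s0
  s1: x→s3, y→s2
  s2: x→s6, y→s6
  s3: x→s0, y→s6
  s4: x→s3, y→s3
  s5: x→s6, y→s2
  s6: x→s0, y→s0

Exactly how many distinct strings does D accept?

The useful subgraph on states {s3, s4} is acyclic, so L(D) is finite; the longest accepting path visits 2 useful states, giving maximum string length 1.
Counting accepting paths from s4 by length: 1 of length 0, 2 of length 1. Total 3.

3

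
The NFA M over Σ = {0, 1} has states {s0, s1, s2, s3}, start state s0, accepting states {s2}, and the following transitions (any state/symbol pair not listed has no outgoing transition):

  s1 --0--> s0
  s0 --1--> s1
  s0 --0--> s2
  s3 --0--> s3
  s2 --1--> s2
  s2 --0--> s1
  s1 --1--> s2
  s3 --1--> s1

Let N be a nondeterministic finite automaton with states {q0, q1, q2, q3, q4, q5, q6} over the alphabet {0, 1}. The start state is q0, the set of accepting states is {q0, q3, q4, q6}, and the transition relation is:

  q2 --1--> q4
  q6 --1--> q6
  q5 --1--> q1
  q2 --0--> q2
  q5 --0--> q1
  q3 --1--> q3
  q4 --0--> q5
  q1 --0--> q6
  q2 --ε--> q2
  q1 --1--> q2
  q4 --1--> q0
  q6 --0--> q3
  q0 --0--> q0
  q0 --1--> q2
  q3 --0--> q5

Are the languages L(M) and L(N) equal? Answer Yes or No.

No

The string 01 is accepted by M but rejected by N.
So L(M) ≠ L(N).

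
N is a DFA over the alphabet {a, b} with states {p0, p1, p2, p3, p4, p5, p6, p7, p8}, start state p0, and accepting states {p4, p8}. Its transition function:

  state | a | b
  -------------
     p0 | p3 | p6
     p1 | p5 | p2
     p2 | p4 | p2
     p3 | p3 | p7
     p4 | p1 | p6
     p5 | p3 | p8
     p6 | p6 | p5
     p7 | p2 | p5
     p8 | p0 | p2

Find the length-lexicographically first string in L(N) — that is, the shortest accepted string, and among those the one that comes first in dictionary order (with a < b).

A breadth-first search from p0 reaches an accepting state first via the path p0 → p6 → p5 → p8 on input bbb.
No string of length < 3 is accepted (BFS exhausts all shorter strings without reaching an accepting state), and bbb is the lexicographically least accepting string of length 3.

bbb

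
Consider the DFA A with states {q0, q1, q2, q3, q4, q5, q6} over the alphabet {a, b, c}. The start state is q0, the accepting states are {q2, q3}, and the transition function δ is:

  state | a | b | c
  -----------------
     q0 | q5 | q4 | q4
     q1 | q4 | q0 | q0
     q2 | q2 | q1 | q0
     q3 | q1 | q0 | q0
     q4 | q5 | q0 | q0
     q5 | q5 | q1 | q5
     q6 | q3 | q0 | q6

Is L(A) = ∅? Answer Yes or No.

Yes

The states reachable from the start state are {q0, q1, q4, q5}.
None of the accepting states {q2, q3} is reachable, so no string is accepted and L(A) = ∅.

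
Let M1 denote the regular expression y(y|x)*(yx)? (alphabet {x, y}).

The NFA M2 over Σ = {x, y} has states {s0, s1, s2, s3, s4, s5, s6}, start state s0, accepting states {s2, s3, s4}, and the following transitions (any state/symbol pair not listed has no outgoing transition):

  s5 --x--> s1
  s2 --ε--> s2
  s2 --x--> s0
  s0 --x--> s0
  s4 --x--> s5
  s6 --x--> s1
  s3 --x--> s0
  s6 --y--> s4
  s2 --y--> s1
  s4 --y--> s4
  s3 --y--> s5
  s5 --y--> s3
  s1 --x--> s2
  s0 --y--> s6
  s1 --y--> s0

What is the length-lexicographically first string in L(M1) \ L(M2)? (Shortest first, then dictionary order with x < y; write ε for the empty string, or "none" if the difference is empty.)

The string y is accepted by M1 but not by M2.
No shorter string lies in the difference, and y is the lexicographically first length-1 string in L(M1) \ L(M2).

y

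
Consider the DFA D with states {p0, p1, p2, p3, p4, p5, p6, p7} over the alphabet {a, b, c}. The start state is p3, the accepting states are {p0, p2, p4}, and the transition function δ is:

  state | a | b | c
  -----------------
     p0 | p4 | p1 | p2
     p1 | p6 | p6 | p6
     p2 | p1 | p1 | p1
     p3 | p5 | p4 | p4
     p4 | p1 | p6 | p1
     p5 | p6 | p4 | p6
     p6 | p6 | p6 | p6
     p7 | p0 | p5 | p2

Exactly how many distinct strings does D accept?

The useful subgraph on states {p3, p4, p5} is acyclic, so L(D) is finite; the longest accepting path visits 3 useful states, giving maximum string length 2.
Counting accepting paths from p3 by length: 2 of length 1, 1 of length 2. Total 3.

3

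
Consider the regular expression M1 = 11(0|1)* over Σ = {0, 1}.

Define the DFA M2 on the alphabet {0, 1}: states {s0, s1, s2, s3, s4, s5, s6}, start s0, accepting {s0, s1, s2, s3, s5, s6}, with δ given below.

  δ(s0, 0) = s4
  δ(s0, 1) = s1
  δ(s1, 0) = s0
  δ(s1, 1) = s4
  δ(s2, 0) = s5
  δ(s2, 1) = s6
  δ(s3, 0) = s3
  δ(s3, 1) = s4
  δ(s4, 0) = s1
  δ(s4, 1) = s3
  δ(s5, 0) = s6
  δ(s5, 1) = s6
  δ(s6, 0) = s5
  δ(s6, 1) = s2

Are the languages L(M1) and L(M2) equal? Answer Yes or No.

The string 11 is accepted by M1 but rejected by M2.
So L(M1) ≠ L(M2).

No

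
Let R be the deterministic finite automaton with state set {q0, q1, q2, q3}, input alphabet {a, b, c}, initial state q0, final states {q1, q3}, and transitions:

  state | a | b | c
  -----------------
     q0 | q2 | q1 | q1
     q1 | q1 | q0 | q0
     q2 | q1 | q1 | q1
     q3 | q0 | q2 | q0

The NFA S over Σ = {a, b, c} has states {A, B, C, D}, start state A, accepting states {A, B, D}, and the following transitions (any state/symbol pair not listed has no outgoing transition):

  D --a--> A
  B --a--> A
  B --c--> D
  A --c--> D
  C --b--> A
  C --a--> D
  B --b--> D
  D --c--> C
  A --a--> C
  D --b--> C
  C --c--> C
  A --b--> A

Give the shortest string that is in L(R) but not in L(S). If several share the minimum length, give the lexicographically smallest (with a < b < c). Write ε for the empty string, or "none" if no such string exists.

The string ac is accepted by R but not by S.
No shorter string lies in the difference, and ac is the lexicographically first length-2 string in L(R) \ L(S).

ac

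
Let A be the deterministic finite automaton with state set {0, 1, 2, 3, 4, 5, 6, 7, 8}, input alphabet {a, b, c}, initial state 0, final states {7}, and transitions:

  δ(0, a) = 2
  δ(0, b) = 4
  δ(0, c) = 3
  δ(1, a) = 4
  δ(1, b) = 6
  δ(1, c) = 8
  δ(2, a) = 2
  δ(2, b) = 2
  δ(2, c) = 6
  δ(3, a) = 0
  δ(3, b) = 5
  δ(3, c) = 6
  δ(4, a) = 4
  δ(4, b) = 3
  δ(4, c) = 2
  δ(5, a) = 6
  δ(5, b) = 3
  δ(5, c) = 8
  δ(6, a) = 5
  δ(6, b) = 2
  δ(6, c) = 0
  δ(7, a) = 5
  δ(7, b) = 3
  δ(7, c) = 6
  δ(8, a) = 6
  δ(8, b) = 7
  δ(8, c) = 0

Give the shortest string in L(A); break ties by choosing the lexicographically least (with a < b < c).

cbcb

A breadth-first search from 0 reaches an accepting state first via the path 0 → 3 → 5 → 8 → 7 on input cbcb.
No string of length < 4 is accepted (BFS exhausts all shorter strings without reaching an accepting state), and cbcb is the lexicographically least accepting string of length 4.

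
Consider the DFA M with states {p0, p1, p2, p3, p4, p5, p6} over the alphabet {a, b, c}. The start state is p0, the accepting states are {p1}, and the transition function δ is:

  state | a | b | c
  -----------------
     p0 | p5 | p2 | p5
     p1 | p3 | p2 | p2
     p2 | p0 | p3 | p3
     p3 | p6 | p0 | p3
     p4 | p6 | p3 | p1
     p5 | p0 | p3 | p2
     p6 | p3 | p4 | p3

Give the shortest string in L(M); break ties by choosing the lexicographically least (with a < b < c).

A breadth-first search from p0 reaches an accepting state first via the path p0 → p5 → p3 → p6 → p4 → p1 on input ababc.
No string of length < 5 is accepted (BFS exhausts all shorter strings without reaching an accepting state), and ababc is the lexicographically least accepting string of length 5.

ababc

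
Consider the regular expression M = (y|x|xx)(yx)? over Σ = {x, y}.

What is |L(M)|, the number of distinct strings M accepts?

6

The expression has no Kleene star, so L(M) is finite. Expanding the alternatives gives {x, y, xx, xyx, yyx, xxyx}.
That is 2 of length 1, 1 of length 2, 2 of length 3, 1 of length 4: 6 strings in all.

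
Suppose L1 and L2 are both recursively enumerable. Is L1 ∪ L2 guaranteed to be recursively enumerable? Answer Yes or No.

Simulate recognisers for L₁ and L₂ in parallel, alternating one step of each, and accept as soon as either accepts.
So the recursively enumerable languages are closed under union.

Yes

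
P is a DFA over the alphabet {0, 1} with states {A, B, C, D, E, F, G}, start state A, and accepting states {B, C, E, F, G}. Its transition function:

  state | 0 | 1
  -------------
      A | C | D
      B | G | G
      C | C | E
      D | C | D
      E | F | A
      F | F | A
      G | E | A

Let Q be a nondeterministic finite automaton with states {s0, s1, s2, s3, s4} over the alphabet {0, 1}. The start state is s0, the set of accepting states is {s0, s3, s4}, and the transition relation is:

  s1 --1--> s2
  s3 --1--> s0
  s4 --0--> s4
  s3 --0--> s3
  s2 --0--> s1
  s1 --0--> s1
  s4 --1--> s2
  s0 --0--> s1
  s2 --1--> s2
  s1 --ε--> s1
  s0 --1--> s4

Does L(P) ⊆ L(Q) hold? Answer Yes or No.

No

The string 0 is in L(P) but not in L(Q).
So L(P) ⊄ L(Q).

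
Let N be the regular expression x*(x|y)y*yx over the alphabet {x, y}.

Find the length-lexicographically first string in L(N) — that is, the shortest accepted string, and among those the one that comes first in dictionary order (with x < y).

By inspection of the expression, no string of length less than 3 matches, and xyx is the lexicographically first match of length 3.

xyx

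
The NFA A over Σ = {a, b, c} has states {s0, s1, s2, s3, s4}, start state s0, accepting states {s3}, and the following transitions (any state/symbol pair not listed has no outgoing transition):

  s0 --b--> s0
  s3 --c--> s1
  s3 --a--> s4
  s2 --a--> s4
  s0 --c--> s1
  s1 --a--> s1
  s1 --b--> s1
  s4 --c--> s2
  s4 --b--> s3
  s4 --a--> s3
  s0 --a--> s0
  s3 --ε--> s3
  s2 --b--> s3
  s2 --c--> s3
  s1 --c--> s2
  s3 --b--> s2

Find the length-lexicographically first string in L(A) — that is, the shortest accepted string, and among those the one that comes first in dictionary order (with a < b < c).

A breadth-first search from s0 reaches an accepting state first via the path s0 → s1 → s2 → s3 on input ccb.
No string of length < 3 is accepted (BFS exhausts all shorter strings without reaching an accepting state), and ccb is the lexicographically least accepting string of length 3.

ccb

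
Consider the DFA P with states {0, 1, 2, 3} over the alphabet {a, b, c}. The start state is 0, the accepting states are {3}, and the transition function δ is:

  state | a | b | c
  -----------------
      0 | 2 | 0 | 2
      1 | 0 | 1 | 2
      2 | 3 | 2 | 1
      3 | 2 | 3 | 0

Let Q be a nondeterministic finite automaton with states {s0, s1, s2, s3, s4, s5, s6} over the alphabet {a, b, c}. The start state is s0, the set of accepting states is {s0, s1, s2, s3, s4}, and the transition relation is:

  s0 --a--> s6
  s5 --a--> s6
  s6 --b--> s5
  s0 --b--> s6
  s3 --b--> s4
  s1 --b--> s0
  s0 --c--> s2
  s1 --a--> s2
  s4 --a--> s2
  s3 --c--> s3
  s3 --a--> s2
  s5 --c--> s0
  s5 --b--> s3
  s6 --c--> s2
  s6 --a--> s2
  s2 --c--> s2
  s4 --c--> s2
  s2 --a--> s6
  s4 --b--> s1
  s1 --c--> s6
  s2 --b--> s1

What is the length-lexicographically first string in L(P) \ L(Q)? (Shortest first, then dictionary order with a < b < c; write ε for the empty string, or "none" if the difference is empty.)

The string ca is accepted by P but not by Q.
No shorter string lies in the difference, and ca is the lexicographically first length-2 string in L(P) \ L(Q).

ca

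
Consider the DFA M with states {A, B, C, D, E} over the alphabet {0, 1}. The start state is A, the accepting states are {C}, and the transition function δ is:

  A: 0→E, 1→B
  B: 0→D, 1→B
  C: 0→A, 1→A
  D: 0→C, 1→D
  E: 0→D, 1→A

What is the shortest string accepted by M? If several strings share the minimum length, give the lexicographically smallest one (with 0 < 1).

A breadth-first search from A reaches an accepting state first via the path A → E → D → C on input 000.
No string of length < 3 is accepted (BFS exhausts all shorter strings without reaching an accepting state), and 000 is the lexicographically least accepting string of length 3.

000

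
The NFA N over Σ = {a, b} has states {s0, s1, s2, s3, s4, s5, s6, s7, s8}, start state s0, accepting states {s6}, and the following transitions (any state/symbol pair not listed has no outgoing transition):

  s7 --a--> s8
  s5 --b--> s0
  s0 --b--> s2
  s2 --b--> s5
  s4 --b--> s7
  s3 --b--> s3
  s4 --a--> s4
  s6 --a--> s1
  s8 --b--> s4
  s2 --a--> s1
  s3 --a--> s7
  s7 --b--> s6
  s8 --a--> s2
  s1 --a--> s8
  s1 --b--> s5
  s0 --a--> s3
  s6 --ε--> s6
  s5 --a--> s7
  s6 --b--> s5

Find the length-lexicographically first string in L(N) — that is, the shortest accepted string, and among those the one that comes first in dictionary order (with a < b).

A breadth-first search from s0 reaches an accepting state first via the path s0 → s3 → s7 → s6 on input aab.
No string of length < 3 is accepted (BFS exhausts all shorter strings without reaching an accepting state), and aab is the lexicographically least accepting string of length 3.

aab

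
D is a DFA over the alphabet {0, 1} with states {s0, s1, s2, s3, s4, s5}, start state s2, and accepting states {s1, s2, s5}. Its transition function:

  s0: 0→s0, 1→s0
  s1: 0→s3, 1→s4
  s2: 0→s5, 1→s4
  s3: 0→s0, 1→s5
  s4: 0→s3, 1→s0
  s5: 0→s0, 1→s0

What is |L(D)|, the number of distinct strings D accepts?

The useful subgraph on states {s2, s3, s4, s5} is acyclic, so L(D) is finite; the longest accepting path visits 4 useful states, giving maximum string length 3.
Counting accepting paths from s2 by length: 1 of length 0, 1 of length 1, 1 of length 3. Total 3.

3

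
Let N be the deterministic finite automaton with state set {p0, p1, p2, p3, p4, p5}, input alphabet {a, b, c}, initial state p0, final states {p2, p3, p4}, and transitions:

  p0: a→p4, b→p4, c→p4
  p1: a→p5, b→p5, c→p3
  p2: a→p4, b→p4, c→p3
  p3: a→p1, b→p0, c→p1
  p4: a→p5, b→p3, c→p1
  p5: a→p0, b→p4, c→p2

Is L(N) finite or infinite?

State p0 is reachable from the start and can reach an accepting state, and it lies on the cycle p0 → p4 → p1 → p3 → p0.
Traversing that cycle any number of times yields accepted strings of unbounded length, so the language is infinite.

infinite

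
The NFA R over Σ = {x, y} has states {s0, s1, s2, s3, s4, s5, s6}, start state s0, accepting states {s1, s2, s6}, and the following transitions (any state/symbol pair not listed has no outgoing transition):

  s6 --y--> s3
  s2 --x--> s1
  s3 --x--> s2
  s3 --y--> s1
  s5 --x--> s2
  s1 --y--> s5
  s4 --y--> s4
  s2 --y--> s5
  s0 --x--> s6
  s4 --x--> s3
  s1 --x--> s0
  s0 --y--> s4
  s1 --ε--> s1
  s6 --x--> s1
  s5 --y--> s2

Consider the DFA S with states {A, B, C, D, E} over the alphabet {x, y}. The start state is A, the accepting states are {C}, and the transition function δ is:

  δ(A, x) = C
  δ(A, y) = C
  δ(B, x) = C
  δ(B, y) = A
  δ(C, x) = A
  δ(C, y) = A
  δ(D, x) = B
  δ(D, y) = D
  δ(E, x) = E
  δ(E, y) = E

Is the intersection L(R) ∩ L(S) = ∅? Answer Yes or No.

No

The string x is accepted by both R and S.
Hence L(R) ∩ L(S) ≠ ∅.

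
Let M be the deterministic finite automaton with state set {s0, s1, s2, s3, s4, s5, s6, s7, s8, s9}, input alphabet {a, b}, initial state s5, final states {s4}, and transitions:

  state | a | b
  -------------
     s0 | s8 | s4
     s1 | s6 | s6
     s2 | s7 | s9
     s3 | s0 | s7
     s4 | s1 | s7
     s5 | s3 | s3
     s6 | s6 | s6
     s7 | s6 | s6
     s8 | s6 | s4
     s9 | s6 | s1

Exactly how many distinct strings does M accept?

The useful subgraph on states {s0, s3, s4, s5, s8} is acyclic, so L(M) is finite; the longest accepting path visits 5 useful states, giving maximum string length 4.
Counting accepting paths from s5 by length: 2 of length 3, 2 of length 4. Total 4.

4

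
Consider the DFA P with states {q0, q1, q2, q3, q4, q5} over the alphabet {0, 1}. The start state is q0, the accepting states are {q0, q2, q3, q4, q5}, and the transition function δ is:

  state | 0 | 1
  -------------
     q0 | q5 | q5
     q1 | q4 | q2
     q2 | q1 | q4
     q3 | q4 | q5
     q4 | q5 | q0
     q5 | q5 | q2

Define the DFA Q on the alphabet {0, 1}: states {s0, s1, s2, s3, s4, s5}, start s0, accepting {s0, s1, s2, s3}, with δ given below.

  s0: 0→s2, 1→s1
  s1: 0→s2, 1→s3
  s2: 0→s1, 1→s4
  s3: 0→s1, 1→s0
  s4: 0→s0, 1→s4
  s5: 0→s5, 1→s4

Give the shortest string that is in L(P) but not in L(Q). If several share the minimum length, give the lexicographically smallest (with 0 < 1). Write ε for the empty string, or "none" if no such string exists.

01

The string 01 is accepted by P but not by Q.
No shorter string lies in the difference, and 01 is the lexicographically first length-2 string in L(P) \ L(Q).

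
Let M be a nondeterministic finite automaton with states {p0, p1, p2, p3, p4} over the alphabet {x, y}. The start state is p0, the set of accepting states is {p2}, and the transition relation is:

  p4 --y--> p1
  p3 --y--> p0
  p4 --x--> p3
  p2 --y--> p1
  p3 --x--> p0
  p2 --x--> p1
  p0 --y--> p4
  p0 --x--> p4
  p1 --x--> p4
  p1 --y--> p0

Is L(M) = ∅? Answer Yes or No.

Yes

The states reachable from the start state are {p0, p1, p3, p4}.
None of the accepting states {p2} is reachable, so no string is accepted and L(M) = ∅.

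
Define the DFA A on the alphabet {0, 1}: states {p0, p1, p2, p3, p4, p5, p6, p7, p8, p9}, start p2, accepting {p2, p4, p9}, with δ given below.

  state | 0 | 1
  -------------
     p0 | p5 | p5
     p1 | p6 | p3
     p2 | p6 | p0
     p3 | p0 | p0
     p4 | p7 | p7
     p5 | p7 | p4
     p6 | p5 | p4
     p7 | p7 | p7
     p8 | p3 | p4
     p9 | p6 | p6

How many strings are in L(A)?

The useful subgraph on states {p0, p2, p4, p5, p6} is acyclic, so L(A) is finite; the longest accepting path visits 4 useful states, giving maximum string length 3.
Counting accepting paths from p2 by length: 1 of length 0, 1 of length 2, 3 of length 3. Total 5.

5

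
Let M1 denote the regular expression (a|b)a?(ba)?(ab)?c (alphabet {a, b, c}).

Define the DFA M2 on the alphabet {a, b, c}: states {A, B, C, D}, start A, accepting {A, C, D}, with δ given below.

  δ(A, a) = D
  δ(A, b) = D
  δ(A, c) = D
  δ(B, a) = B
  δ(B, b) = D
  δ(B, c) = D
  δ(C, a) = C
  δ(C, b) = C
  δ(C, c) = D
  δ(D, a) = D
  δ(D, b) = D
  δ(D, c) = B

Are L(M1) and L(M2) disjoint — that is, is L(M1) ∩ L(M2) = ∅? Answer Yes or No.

Converting the expression M1 to a DFA (subset construction, then merging equivalent states) gives the minimal DFA with states {r0, r1, r2, r3, r4, r5, r6, r7, r8, r9}, start state r0, accepting states {r5} and transitions r0: a→r1, b→r1, c→r2; r1: a→r3, b→r4, c→r5; r2: a→r2, b→r2, c→r2; r3: a→r6, b→r7, c→r5; r4: a→r8, b→r2, c→r2; r5: a→r2, b→r2, c→r2; r6: a→r2, b→r9, c→r2; r7: a→r8, b→r2, c→r5; r8: a→r6, b→r2, c→r5; r9: a→r2, b→r2, c→r5.
Exploring the product automaton M1 × M2 from the start pair (r0, A), following both machines on each input symbol, reaches 11 state pairs: (r0, A), (r1, D), (r2, D), (r3, D), (r4, D), (r5, B), (r2, B), (r6, D), (r7, D), (r8, D), (r9, D).
M1 accepts in {r5} and M2 accepts in {A, C, D}; no reachable pair has both components accepting, so no string drives both machines to acceptance simultaneously and L(M1) ∩ L(M2) = ∅.
So no string is accepted by both, and the intersection is empty.

Yes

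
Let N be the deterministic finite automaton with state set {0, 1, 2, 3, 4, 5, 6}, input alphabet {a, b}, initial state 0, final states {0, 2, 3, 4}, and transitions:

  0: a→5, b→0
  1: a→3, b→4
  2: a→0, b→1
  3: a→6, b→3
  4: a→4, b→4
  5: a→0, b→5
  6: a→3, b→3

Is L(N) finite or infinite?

State 0 is reachable from the start and can reach an accepting state, and it lies on the cycle 0 → 0.
Traversing that cycle any number of times yields accepted strings of unbounded length, so the language is infinite.

infinite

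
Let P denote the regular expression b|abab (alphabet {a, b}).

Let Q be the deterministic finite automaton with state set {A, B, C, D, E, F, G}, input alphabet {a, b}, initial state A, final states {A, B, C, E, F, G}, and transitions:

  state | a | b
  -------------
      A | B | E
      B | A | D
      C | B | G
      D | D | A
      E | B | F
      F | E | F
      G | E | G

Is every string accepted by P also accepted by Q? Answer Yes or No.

Yes

Converting the expression P to a DFA (subset construction, then merging equivalent states) gives the minimal DFA with states {p0, p1, p2, p3, p4, p5}, start state p0, accepting states {p2} and transitions p0: a→p1, b→p2; p1: a→p3, b→p4; p2: a→p3, b→p3; p3: a→p3, b→p3; p4: a→p5, b→p3; p5: a→p3, b→p2.
Exploring the product automaton P × Q from the start pair (p0, A), following both machines on each input symbol, reaches 11 state pairs: (p0, A), (p1, B), (p2, E), (p3, A), (p4, D), (p3, B), (p3, F), (p3, E), (p5, D), (p3, D), (p2, A).
P accepts in {p2} and Q accepts in {A, B, C, E, F, G}. The reachable pairs whose P-component is accepting are (p2, E), (p2, A); in each of them the Q-component is accepting too, so the product for L(P) \ L(Q) (P-component accepting, Q-component rejecting) has no reachable accepting pair and the difference is empty.
Hence every string in L(P) is also in L(Q).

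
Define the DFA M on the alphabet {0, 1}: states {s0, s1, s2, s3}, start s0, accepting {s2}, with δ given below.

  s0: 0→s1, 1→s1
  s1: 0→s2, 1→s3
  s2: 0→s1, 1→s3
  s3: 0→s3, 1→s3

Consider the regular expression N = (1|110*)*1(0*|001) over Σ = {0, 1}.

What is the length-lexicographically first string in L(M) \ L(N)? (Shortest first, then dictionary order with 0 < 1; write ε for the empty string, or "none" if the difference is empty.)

The string 00 is accepted by M but not by N.
No shorter string lies in the difference, and 00 is the lexicographically first length-2 string in L(M) \ L(N).

00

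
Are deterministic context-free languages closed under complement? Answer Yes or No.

A deterministic PDA can be normalised so that it always reads its entire input (no blocking, no infinite ε-loops) and records in its finite control whether it has passed through an accepting state since the last input symbol was consumed; inverting that end-of-input verdict yields a DPDA for the complement.
So the deterministic context-free languages are closed under complement.

Yes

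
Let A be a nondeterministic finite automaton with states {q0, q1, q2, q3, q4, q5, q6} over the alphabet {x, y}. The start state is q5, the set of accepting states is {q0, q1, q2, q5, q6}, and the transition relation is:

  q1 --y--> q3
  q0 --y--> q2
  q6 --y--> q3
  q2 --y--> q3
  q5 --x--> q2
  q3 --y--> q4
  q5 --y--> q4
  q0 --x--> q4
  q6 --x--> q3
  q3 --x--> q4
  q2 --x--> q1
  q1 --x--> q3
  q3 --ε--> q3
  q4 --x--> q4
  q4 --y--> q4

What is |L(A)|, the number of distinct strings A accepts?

The useful subgraph on states {q1, q2, q5} is acyclic, so L(A) is finite; the longest accepting path visits 3 useful states, giving maximum string length 2.
Counting accepting paths from q5 by length: 1 of length 0, 1 of length 1, 1 of length 2. Total 3.

3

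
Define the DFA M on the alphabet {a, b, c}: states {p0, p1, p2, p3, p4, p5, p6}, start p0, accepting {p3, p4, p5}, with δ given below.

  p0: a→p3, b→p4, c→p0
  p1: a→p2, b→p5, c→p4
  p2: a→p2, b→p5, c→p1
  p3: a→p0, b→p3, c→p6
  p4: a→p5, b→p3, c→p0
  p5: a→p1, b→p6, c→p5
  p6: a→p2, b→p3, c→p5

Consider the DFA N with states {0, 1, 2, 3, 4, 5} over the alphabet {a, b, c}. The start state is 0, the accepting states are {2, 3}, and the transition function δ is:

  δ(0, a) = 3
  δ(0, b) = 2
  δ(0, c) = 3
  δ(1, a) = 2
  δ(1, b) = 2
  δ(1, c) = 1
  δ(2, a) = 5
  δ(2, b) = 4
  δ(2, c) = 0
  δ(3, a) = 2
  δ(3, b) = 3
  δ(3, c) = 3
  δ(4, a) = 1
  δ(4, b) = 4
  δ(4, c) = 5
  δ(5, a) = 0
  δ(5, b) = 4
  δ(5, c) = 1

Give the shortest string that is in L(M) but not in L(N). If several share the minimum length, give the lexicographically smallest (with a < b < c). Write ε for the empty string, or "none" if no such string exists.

The string ba is accepted by M but not by N.
No shorter string lies in the difference, and ba is the lexicographically first length-2 string in L(M) \ L(N).

ba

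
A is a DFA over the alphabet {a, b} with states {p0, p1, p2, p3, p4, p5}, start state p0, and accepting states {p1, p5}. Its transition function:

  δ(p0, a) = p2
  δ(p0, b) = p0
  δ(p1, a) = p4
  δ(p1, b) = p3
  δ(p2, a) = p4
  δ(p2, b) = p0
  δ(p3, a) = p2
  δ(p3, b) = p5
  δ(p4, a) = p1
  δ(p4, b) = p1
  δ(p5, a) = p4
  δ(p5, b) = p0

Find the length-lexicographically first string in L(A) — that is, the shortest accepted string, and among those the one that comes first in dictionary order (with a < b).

A breadth-first search from p0 reaches an accepting state first via the path p0 → p2 → p4 → p1 on input aaa.
No string of length < 3 is accepted (BFS exhausts all shorter strings without reaching an accepting state), and aaa is the lexicographically least accepting string of length 3.

aaa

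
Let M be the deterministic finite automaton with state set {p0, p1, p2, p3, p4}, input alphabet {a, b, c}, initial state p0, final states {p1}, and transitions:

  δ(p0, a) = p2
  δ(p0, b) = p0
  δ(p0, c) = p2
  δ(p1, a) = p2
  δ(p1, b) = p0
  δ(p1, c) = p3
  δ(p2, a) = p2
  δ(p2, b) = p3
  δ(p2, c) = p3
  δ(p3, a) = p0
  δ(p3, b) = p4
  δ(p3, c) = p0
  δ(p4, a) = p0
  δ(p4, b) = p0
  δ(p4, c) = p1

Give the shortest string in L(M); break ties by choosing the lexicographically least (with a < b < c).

A breadth-first search from p0 reaches an accepting state first via the path p0 → p2 → p3 → p4 → p1 on input abbc.
No string of length < 4 is accepted (BFS exhausts all shorter strings without reaching an accepting state), and abbc is the lexicographically least accepting string of length 4.

abbc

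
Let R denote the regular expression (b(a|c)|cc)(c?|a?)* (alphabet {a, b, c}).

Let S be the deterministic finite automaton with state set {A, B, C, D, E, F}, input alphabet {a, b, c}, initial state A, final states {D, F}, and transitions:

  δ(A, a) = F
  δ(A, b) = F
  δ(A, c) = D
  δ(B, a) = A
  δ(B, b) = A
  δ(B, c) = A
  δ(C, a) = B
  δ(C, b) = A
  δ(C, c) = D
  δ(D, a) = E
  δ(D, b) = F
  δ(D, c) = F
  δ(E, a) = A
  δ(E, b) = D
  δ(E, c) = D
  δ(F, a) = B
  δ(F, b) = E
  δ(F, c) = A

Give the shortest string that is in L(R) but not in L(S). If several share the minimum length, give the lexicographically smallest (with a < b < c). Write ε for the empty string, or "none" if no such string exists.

The string ba is accepted by R but not by S.
No shorter string lies in the difference, and ba is the lexicographically first length-2 string in L(R) \ L(S).

ba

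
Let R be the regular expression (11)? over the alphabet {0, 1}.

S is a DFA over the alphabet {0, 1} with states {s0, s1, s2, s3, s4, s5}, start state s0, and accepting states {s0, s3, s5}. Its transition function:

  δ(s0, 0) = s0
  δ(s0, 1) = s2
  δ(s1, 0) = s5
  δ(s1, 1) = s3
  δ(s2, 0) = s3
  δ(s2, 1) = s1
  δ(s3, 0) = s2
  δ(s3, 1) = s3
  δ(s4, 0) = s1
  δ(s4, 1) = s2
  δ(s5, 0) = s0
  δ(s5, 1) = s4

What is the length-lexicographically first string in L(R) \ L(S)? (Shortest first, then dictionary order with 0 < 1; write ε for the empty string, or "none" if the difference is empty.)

11

The string 11 is accepted by R but not by S.
No shorter string lies in the difference, and 11 is the lexicographically first length-2 string in L(R) \ L(S).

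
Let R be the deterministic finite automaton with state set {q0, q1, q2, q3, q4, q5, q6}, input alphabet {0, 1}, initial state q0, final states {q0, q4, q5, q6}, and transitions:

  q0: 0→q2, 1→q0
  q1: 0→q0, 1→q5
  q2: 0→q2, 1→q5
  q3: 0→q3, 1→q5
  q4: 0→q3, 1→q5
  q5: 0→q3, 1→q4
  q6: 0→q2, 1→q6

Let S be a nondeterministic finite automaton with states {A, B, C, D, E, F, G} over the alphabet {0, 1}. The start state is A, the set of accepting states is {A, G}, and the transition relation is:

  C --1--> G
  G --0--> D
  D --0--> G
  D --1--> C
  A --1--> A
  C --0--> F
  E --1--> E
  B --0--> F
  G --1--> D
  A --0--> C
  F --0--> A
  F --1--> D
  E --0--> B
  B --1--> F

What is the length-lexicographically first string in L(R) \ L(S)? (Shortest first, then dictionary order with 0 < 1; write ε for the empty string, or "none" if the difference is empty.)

001

The string 001 is accepted by R but not by S.
No shorter string lies in the difference, and 001 is the lexicographically first length-3 string in L(R) \ L(S).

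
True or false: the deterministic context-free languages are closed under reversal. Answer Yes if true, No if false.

L = {c bⁿaⁿ : n≥0} ∪ {d b²ⁿaⁿ : n≥0} is a DCFL: the first symbol tells a deterministic PDA whether to pop one or two b's per a. Its reversal Lᴿ = {aⁿbⁿ c : n≥0} ∪ {aⁿb²ⁿ d : n≥0} is not. DCFLs are closed under right quotient by regular languages, and Lᴿ/{c, d} = {aⁿbⁿ : n≥0} ∪ {aⁿb²ⁿ : n≥0} — the standard context-free language accepted by no deterministic PDA (intuitively the machine would have to commit to a b-to-a ratio before the distinguishing marker arrives; formally, a DPDA for it would have a single run on aⁿb²ⁿ, accepting after the prefix aⁿbⁿ and accepting again after n more b's; an ordinary PDA that simulates it on a's and b's and, at any moment when it is accepting, may switch to reading only a fresh letter e while feeding each e to the simulation as a b, would accept aⁱbʲeᵏ (k≥1) exactly when both aⁱbʲ and aⁱbʲ⁺ᵏ are in the language, i.e. its language intersected with the regular set a*b*e⁺ would be exactly {aⁿbⁿeⁿ : n≥1} — impossible, since context-free languages are closed under intersection with regular sets and {aⁿbⁿeⁿ} is not context-free). So Lᴿ cannot be a DCFL.

No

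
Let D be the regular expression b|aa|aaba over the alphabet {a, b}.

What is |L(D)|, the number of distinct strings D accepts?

The expression has no Kleene star, so L(D) is finite. Expanding the alternatives gives {b, aa, aaba}.
That is 1 of length 1, 1 of length 2, 1 of length 4: 3 strings in all.

3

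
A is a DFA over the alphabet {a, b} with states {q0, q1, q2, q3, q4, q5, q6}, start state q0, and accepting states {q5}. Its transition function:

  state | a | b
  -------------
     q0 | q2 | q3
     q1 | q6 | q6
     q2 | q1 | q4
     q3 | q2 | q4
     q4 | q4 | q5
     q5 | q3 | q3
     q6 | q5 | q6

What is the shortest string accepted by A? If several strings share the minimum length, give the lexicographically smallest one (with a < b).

A breadth-first search from q0 reaches an accepting state first via the path q0 → q2 → q4 → q5 on input abb.
No string of length < 3 is accepted (BFS exhausts all shorter strings without reaching an accepting state), and abb is the lexicographically least accepting string of length 3.

abb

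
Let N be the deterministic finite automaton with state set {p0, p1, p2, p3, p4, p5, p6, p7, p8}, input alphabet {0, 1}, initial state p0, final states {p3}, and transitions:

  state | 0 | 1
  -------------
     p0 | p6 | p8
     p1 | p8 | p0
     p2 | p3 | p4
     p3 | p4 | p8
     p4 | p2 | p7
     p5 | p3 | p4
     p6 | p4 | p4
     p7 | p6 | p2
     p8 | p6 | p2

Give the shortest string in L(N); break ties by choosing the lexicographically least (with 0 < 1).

110

A breadth-first search from p0 reaches an accepting state first via the path p0 → p8 → p2 → p3 on input 110.
No string of length < 3 is accepted (BFS exhausts all shorter strings without reaching an accepting state), and 110 is the lexicographically least accepting string of length 3.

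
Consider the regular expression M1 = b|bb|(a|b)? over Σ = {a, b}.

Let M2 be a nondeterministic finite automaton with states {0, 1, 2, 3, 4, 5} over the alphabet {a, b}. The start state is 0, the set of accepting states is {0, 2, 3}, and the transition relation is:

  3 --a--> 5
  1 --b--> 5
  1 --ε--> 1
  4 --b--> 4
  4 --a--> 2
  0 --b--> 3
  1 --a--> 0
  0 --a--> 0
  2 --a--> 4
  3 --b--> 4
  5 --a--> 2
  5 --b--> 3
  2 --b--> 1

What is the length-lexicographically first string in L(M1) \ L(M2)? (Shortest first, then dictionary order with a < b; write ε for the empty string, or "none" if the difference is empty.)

bb

The string bb is accepted by M1 but not by M2.
No shorter string lies in the difference, and bb is the lexicographically first length-2 string in L(M1) \ L(M2).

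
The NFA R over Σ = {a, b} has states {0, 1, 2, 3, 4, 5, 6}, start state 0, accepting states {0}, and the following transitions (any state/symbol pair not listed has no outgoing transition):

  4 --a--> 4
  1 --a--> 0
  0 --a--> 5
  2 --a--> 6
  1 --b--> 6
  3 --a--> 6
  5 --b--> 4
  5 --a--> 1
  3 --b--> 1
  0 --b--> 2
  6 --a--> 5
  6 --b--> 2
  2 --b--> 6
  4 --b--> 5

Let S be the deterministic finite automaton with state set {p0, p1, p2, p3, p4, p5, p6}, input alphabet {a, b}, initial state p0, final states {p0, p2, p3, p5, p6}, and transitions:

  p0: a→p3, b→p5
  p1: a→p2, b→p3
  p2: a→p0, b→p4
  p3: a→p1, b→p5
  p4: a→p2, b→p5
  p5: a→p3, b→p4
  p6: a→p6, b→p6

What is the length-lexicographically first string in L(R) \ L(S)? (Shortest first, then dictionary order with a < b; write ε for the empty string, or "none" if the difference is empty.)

The string aaaaaa is accepted by R but not by S.
No shorter string lies in the difference, and aaaaaa is the lexicographically first length-6 string in L(R) \ L(S).

aaaaaa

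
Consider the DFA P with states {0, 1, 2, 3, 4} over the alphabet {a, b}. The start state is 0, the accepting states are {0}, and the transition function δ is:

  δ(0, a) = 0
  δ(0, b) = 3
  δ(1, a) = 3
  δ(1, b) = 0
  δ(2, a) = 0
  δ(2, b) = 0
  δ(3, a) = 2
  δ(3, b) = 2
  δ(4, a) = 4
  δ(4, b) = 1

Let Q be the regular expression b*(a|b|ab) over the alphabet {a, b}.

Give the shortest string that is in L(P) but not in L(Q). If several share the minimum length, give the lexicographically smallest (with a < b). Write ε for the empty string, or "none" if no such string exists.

The empty string ε is accepted by P but not by Q.
Since ε is the unique shortest string, it is the required witness.

ε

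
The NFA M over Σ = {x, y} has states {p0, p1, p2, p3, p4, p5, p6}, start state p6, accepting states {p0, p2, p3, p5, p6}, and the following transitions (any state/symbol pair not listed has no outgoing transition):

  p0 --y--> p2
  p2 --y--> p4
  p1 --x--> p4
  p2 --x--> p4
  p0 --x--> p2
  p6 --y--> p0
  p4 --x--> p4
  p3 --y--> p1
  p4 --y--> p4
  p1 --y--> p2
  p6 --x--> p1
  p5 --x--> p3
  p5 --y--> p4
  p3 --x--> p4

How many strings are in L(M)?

5

The useful subgraph on states {p0, p1, p2, p6} is acyclic, so L(M) is finite; the longest accepting path visits 3 useful states, giving maximum string length 2.
Counting accepting paths from p6 by length: 1 of length 0, 1 of length 1, 3 of length 2. Total 5.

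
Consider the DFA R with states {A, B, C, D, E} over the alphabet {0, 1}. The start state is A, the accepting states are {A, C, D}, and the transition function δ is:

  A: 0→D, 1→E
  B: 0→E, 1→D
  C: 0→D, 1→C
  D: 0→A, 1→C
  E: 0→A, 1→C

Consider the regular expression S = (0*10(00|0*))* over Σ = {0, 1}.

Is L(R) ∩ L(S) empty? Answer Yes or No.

The empty string ε is accepted by both R and S.
Hence L(R) ∩ L(S) ≠ ∅.

No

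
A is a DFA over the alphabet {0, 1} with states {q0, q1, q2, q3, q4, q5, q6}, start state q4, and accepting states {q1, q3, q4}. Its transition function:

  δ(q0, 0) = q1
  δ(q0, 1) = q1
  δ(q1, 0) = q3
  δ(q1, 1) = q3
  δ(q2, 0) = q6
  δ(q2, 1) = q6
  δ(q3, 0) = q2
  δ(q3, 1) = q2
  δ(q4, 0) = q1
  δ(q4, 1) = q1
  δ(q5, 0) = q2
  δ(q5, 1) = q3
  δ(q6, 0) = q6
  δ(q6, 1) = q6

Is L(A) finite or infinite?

finite

The useful states (reachable from q4 and able to reach an accepting state) are {q1, q3, q4}.
Restricted to these states the transition graph has no cycle, so every accepting path has bounded length and L is finite.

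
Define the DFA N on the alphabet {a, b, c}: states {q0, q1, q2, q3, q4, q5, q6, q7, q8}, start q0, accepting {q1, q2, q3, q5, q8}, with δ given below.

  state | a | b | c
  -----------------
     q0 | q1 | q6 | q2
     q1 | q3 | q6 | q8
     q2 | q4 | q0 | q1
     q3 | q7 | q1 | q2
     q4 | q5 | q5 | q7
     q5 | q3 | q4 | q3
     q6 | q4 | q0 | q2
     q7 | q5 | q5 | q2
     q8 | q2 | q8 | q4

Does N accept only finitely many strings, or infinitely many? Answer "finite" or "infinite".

infinite

State q8 is reachable from the start and can reach an accepting state, and it lies on the cycle q8 → q8.
Traversing that cycle any number of times yields accepted strings of unbounded length, so the language is infinite.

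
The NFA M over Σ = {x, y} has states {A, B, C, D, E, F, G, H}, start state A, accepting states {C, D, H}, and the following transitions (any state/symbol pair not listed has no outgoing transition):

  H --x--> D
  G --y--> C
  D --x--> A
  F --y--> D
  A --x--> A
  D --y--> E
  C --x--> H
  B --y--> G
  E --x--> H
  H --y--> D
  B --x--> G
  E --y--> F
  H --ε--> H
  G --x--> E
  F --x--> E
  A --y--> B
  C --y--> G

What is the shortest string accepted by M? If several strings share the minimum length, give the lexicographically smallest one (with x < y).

yxy

A breadth-first search from A reaches an accepting state first via the path A → B → G → C on input yxy.
No string of length < 3 is accepted (BFS exhausts all shorter strings without reaching an accepting state), and yxy is the lexicographically least accepting string of length 3.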